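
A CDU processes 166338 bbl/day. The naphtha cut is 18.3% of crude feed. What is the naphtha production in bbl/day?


Crude throughput = 166338 bbl/day
Fraction yield = 18.3%
yield = throughput * fraction / 100
yield = 166338 * 18.3 / 100 = 30439.854

30439.854 bbl/day


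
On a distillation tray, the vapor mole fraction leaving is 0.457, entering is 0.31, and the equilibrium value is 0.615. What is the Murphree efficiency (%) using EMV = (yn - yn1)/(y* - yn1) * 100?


Murphree vapor efficiency: EMV = (y_n - y_(n-1)) / (y*_n - y_(n-1)) * 100
EMV = (0.457 - 0.31) / (0.615 - 0.31) * 100 = 0.147 / 0.305 * 100 = 48.20

48.20 %


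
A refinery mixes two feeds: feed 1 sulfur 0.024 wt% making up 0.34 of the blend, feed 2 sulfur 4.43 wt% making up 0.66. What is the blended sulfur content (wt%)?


Linear sulfur blending: S_blend = x1*S1 + x2*S2
Contribution 1: 0.34 * 0.024 = 0.00816 wt%
Contribution 2: 0.66 * 4.43 = 2.9238 wt%
S_blend = 0.00816 + 2.9238 = 2.93196

2.93196 wt%


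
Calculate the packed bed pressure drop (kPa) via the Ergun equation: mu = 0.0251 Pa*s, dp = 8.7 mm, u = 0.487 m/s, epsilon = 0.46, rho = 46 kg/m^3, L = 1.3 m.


dp = 8.7 mm = 0.0087 m
Viscous term = 150*0.0251*0.487*(1-0.46)^2 / (0.0087^2*0.46^3) = 72572.1
Inertial term = 1.75*46*0.487^2*(1-0.46) / (0.0087*0.46^3) = 12174.6
dP/L = 72572.1 + 12174.6 = 84746.7 Pa/m
dP = 84746.7 * 1.3 / 1000 = 110.2 kPa

110.2 kPa


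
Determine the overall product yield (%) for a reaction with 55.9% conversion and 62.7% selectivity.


Overall yield = conversion (%) * selectivity (%) / 100
Conversion = 55.9%, Selectivity = 62.7%
Y = 55.9 * 62.7 / 100
= 35.0493 %

35.0493 %


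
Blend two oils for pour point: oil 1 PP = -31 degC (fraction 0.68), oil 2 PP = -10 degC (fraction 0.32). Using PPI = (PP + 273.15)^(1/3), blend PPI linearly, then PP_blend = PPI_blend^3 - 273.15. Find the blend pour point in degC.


PPI_1 = (-31 + 273.15)^(1/3) = 6.232967
PPI_2 = (-10 + 273.15)^(1/3) = 6.408176
PPI_blend = 0.68 * 6.232967 + 0.32 * 6.408176 = 6.289034
PP_blend = 6.289034^3 - 273.15 = 248.7435 - 273.15 = -24.41

-24.41 degC


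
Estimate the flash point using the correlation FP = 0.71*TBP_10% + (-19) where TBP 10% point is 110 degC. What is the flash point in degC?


FP = 0.71 * 110 + (-19) = 59.1

59.1 degC


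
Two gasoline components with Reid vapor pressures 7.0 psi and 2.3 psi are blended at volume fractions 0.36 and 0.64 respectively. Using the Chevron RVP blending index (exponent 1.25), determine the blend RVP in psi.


Chevron index: RVP_blend = (sum xi*RVPi^1.25)^(1/1.25)
RVP^1.25 terms: 0.36 * 7.0^1.25 + 0.64 * 2.3^1.25 = 5.91173
RVP_blend = 5.91173^(1/1.25) = 4.144

4.144 psi


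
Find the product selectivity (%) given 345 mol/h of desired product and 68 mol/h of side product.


Selectivity = desired / (desired + undesired) * 100
Total products = 345 + 68 = 413 mol/h
S = 345 / 413 * 100
= 0.8354 * 100
= 83.54 %

83.54 %


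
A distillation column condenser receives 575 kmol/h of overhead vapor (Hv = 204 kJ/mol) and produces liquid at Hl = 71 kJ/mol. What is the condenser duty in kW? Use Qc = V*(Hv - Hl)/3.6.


Qc = 575 * (204 - 71) / 3.6 = 575 * 133 / 3.6 = 21240

21240 kW


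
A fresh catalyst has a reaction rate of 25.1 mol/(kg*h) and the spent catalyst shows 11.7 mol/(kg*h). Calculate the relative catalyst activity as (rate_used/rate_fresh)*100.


Activity (%) = (rate_used / rate_fresh) * 100
rate_used = 11.7, rate_fresh = 25.1
= (11.7 / 25.1) * 100
= 0.4661 * 100 = 46.61

46.61 %


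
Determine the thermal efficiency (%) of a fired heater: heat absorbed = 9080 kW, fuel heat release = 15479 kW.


Furnace efficiency = Q_absorbed / Q_fuel * 100
= 9080 / 15479 * 100 = 58.66

58.66 %


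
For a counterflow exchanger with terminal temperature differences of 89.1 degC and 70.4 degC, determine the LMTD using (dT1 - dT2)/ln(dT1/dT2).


LMTD = (dT1 - dT2) / ln(dT1/dT2)
= (89.1 - 70.4) / ln(89.1 / 70.4) = 18.7 / 0.235566 = 79.38

79.38 degC


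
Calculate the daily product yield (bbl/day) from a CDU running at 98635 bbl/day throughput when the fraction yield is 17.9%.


Crude throughput = 98635 bbl/day
Fraction yield = 17.9%
yield = throughput * fraction / 100
yield = 98635 * 17.9 / 100 = 17655.665

17655.665 bbl/day


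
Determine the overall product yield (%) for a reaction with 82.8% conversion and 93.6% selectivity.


Overall yield = conversion (%) * selectivity (%) / 100
Conversion = 82.8%, Selectivity = 93.6%
Y = 82.8 * 93.6 / 100
= 77.5008 %

77.5008 %


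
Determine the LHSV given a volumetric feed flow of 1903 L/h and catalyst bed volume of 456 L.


LHSV = volumetric feed rate / catalyst volume
= 1903 L/h / 456 L
= 4.173 h^-1

4.173 h^-1


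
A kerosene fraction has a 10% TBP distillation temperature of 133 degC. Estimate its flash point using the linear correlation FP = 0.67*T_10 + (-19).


FP = 0.67 * 133 + (-19) = 70.11

70.11 degC


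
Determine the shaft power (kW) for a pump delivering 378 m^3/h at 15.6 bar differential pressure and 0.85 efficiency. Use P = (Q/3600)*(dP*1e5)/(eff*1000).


Q = 378 / 3600 = 0.105 m^3/s
P = 0.105 * (15.6 * 1e5) / 0.85 / 1000 = 192.7

192.7 kW


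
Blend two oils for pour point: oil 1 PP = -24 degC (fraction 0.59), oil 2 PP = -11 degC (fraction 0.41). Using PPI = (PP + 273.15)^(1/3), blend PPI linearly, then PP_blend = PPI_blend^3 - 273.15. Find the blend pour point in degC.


PPI_1 = (-24 + 273.15)^(1/3) = 6.292458
PPI_2 = (-11 + 273.15)^(1/3) = 6.400049
PPI_blend = 0.59 * 6.292458 + 0.41 * 6.400049 = 6.33657
PP_blend = 6.33657^3 - 273.15 = 254.4267 - 273.15 = -18.72

-18.72 degC


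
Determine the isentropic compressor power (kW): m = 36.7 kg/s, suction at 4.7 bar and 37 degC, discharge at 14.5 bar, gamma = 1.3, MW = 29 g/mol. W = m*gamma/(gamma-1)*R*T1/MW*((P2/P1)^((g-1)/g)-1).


Isentropic work: W = m*(gamma/(gamma-1))*(R*T1/MW)*((P2/P1)^((gamma-1)/gamma) - 1)
T1 = 37 + 273.15 = 310.15 K
Pressure ratio = 14.5 / 4.7 = 3.08511
Exponent = (1.3 - 1)/1.3 = 0.230769
(P2/P1)^exp - 1 = 3.08511^0.230769 - 1 = 0.296906
W = 36.7 * 1.3 / 0.3 * 8.314 * 310.15 / 29 * 0.296906 = 4198

4198 kW


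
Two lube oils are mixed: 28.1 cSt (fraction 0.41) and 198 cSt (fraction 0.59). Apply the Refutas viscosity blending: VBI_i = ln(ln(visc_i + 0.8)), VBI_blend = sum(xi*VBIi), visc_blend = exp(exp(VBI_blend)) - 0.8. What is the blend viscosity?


Refutas method: VBN_i = 14.534*ln(ln(visc_i + 0.8)) + 10.975, blended linearly by mass fraction; since VBN is linear in VBI_i = ln(ln(visc_i + 0.8)) and the fractions sum to 1, blend VBI directly: visc = exp(exp(VBI_blend)) - 0.8
VBI_1 = ln(ln(28.1 + 0.8)) = 1.21308
VBI_2 = ln(ln(198 + 0.8)) = 1.66625
VBI_blend = 0.41 * 1.21308 + 0.59 * 1.66625 = 1.48045
visc_blend = exp(exp(1.48045)) - 0.8 = 80.24

80.24 cSt


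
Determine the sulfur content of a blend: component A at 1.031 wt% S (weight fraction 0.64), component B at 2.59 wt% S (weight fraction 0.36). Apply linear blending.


Linear sulfur blending: S_blend = x1*S1 + x2*S2
Contribution 1: 0.64 * 1.031 = 0.65984 wt%
Contribution 2: 0.36 * 2.59 = 0.9324 wt%
S_blend = 0.65984 + 0.9324 = 1.59224

1.59224 wt%


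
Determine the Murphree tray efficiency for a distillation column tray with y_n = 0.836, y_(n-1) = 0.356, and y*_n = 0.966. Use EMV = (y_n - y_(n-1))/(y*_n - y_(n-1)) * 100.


Murphree vapor efficiency: EMV = (y_n - y_(n-1)) / (y*_n - y_(n-1)) * 100
EMV = (0.836 - 0.356) / (0.966 - 0.356) * 100 = 0.48 / 0.61 * 100 = 78.69

78.69 %


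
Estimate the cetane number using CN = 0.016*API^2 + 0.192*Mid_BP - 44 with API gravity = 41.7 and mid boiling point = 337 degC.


CN = 0.016 * 41.7^2 + 0.192 * 337 - 44
CN = 27.82224 + 64.704 - 44 = 48.52624

48.52624


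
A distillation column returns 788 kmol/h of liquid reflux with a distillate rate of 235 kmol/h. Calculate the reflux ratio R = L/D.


Reflux ratio definition: R = L / D (liquid returned / distillate withdrawn)
L = 788 kmol/h, D = 235 kmol/h
R = 788 / 235 = 3.353

3.353


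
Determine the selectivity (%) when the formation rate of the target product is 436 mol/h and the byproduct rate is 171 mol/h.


Selectivity = desired / (desired + undesired) * 100
Total products = 436 + 171 = 607 mol/h
S = 436 / 607 * 100
= 0.7183 * 100
= 71.83 %

71.83 %


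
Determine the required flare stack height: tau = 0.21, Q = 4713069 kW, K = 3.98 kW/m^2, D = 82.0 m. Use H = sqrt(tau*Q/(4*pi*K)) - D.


tau*Q/(4*pi*K) = 0.21 * 4713069 / (4 * pi * 3.98) = 19789.3
sqrt(19789.3) = 140.674
H = 140.674 - 82.0 = 58.67

58.67 m


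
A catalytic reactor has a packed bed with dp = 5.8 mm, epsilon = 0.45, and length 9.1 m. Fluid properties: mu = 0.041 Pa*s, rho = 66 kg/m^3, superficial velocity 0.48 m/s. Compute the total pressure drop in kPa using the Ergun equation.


dp = 5.8 mm = 0.0058 m
Viscous term = 150*0.041*0.48*(1-0.45)^2 / (0.0058^2*0.45^3) = 291305
Inertial term = 1.75*66*0.48^2*(1-0.45) / (0.0058*0.45^3) = 27692.5
dP/L = 291305 + 27692.5 = 318998 Pa/m
dP = 318998 * 9.1 / 1000 = 2903 kPa

2903 kPa


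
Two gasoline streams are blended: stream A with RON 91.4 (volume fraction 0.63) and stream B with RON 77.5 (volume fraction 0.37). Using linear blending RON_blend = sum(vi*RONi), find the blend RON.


Linear blending: RON_blend = sum(vi * RONi)
Contribution 1: 0.63 * 91.4 = 57.582
Contribution 2: 0.37 * 77.5 = 28.675
RON_blend = 57.582 + 28.675 = 86.257

86.257


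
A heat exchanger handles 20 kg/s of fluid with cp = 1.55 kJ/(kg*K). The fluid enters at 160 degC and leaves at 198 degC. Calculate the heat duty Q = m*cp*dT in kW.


Q = m_dot * cp * delta_T
delta_T = 198 - 160 = 38 K
Q = 20 * 1.55 * 38
= 31 * 38
= 1178 kW

1178 kW


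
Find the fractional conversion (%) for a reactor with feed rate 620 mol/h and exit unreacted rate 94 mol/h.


X = (F_in - F_out) / F_in * 100
Moles reacted = 620 - 94 = 526
X = 526 / 620 * 100
= 0.8484 * 100
= 84.84 %

84.84 %


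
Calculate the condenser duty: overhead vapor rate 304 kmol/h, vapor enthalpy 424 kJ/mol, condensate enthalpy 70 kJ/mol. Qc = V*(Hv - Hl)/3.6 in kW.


Qc = 304 * (424 - 70) / 3.6 = 304 * 354 / 3.6 = 29890

29890 kW


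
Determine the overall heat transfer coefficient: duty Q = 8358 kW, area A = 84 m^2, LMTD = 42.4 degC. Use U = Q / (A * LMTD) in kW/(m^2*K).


From Q = U*A*LMTD, U = Q / (A * LMTD)
U = 8358 / (84 * 42.4) = 8358 / 3561.6 = 2.347

2.347 kW/(m^2*K)


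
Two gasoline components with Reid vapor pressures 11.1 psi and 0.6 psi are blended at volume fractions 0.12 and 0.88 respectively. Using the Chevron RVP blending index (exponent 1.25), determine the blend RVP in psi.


Chevron index: RVP_blend = (sum xi*RVPi^1.25)^(1/1.25)
RVP^1.25 terms: 0.12 * 11.1^1.25 + 0.88 * 0.6^1.25 = 2.89598
RVP_blend = 2.89598^(1/1.25) = 2.341

2.341 psi


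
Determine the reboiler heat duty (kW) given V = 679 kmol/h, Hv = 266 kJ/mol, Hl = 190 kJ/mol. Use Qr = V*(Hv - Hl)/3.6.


Qr = 679 * (266 - 190) / 3.6 = 679 * 76 / 3.6 = 14330

14330 kW


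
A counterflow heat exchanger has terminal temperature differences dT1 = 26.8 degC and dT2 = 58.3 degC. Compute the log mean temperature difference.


LMTD = (dT1 - dT2) / ln(dT1/dT2)
= (26.8 - 58.3) / ln(26.8 / 58.3) = -31.5 / -0.7772 = 40.53

40.53 degC


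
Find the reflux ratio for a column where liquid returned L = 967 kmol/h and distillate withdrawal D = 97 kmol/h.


Reflux ratio definition: R = L / D (liquid returned / distillate withdrawn)
L = 967 kmol/h, D = 97 kmol/h
R = 967 / 97 = 9.969

9.969


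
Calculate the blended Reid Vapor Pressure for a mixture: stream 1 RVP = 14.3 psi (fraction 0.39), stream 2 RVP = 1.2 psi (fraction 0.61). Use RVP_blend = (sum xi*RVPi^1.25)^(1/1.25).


Chevron index: RVP_blend = (sum xi*RVPi^1.25)^(1/1.25)
RVP^1.25 terms: 0.39 * 14.3^1.25 + 0.61 * 1.2^1.25 = 11.6113
RVP_blend = 11.6113^(1/1.25) = 7.111

7.111 psi


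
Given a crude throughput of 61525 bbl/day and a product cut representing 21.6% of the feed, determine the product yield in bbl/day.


Crude throughput = 61525 bbl/day
Fraction yield = 21.6%
yield = throughput * fraction / 100
yield = 61525 * 21.6 / 100 = 13289.4

13289.4 bbl/day


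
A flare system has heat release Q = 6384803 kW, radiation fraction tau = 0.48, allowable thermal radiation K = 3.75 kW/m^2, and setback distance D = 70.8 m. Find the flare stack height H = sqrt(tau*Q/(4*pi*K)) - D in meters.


tau*Q/(4*pi*K) = 0.48 * 6384803 / (4 * pi * 3.75) = 65035.1
sqrt(65035.1) = 255.02
H = 255.02 - 70.8 = 184.2

184.2 m


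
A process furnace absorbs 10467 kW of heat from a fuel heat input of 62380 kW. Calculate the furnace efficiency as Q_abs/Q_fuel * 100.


Furnace efficiency = Q_absorbed / Q_fuel * 100
= 10467 / 62380 * 100 = 16.78

16.78 %


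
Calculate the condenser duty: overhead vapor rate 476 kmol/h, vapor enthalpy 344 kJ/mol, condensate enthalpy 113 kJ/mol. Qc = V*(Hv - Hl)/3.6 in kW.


Qc = 476 * (344 - 113) / 3.6 = 476 * 231 / 3.6 = 30540

30540 kW


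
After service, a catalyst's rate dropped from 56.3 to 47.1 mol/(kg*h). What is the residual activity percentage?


Activity (%) = (rate_used / rate_fresh) * 100
rate_used = 47.1, rate_fresh = 56.3
= (47.1 / 56.3) * 100
= 0.8366 * 100 = 83.66

83.66 %


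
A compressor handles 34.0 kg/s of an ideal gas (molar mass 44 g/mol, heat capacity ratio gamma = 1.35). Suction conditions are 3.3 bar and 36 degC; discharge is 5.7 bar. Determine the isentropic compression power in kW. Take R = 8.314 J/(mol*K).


Isentropic work: W = m*(gamma/(gamma-1))*(R*T1/MW)*((P2/P1)^((gamma-1)/gamma) - 1)
T1 = 36 + 273.15 = 309.15 K
Pressure ratio = 5.7 / 3.3 = 1.72727
Exponent = (1.35 - 1)/1.35 = 0.259259
(P2/P1)^exp - 1 = 1.72727^0.259259 - 1 = 0.152226
W = 34.0 * 1.35 / 0.35 * 8.314 * 309.15 / 44 * 0.152226 = 1166

1166 kW


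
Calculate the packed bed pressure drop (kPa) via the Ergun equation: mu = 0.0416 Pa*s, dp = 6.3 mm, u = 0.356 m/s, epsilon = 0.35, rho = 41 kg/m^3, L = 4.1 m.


dp = 6.3 mm = 0.0063 m
Viscous term = 150*0.0416*0.356*(1-0.35)^2 / (0.0063^2*0.35^3) = 551539
Inertial term = 1.75*41*0.356^2*(1-0.35) / (0.0063*0.35^3) = 21882.2
dP/L = 551539 + 21882.2 = 573421 Pa/m
dP = 573421 * 4.1 / 1000 = 2351 kPa

2351 kPa


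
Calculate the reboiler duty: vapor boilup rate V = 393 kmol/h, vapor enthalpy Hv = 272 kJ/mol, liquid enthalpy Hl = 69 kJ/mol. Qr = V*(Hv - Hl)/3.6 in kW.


Qr = 393 * (272 - 69) / 3.6 = 393 * 203 / 3.6 = 22160

22160 kW


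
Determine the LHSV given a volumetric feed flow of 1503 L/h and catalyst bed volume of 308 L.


LHSV = volumetric feed rate / catalyst volume
= 1503 L/h / 308 L
= 4.880 h^-1

4.880 h^-1


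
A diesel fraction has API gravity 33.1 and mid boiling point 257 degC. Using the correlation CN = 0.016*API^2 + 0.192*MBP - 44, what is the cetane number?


CN = 0.016 * 33.1^2 + 0.192 * 257 - 44
CN = 17.52976 + 49.344 - 44 = 22.87376

22.87376


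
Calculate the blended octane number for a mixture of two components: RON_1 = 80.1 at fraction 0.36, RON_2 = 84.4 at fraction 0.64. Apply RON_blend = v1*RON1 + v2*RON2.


Linear blending: RON_blend = sum(vi * RONi)
Contribution 1: 0.36 * 80.1 = 28.836
Contribution 2: 0.64 * 84.4 = 54.016
RON_blend = 28.836 + 54.016 = 82.852

82.852


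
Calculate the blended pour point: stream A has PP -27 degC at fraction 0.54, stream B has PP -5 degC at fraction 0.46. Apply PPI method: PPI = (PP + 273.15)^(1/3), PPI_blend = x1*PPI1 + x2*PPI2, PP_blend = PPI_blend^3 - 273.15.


PPI_1 = (-27 + 273.15)^(1/3) = 6.2671
PPI_2 = (-5 + 273.15)^(1/3) = 6.448508
PPI_blend = 0.54 * 6.2671 + 0.46 * 6.448508 = 6.350548
PP_blend = 6.350548^3 - 273.15 = 256.1142 - 273.15 = -17.04

-17.04 degC


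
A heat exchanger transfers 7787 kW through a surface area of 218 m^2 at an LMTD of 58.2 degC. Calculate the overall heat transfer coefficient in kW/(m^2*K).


From Q = U*A*LMTD, U = Q / (A * LMTD)
U = 7787 / (218 * 58.2) = 7787 / 12687.6 = 0.6137

0.6137 kW/(m^2*K)


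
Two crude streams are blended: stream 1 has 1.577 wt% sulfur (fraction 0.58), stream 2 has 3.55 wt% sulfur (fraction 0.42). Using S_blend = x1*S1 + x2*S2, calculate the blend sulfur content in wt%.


Linear sulfur blending: S_blend = x1*S1 + x2*S2
Contribution 1: 0.58 * 1.577 = 0.91466 wt%
Contribution 2: 0.42 * 3.55 = 1.491 wt%
S_blend = 0.91466 + 1.491 = 2.40566

2.40566 wt%


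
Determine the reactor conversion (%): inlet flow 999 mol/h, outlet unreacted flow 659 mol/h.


X = (F_in - F_out) / F_in * 100
Moles reacted = 999 - 659 = 340
X = 340 / 999 * 100
= 0.3403 * 100
= 34.03 %

34.03 %


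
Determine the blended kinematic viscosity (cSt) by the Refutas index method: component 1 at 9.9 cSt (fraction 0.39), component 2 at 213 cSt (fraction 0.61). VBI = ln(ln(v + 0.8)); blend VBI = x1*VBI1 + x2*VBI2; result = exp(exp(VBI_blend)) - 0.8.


Refutas method: VBN_i = 14.534*ln(ln(visc_i + 0.8)) + 10.975, blended linearly by mass fraction; since VBN is linear in VBI_i = ln(ln(visc_i + 0.8)) and the fractions sum to 1, blend VBI directly: visc = exp(exp(VBI_blend)) - 0.8
VBI_1 = ln(ln(9.9 + 0.8)) = 0.862993
VBI_2 = ln(ln(213 + 0.8)) = 1.6799
VBI_blend = 0.39 * 0.862993 + 0.61 * 1.6799 = 1.36131
visc_blend = exp(exp(1.36131)) - 0.8 = 48.67

48.67 cSt


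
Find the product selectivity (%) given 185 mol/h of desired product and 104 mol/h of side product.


Selectivity = desired / (desired + undesired) * 100
Total products = 185 + 104 = 289 mol/h
S = 185 / 289 * 100
= 0.6401 * 100
= 64.01 %

64.01 %


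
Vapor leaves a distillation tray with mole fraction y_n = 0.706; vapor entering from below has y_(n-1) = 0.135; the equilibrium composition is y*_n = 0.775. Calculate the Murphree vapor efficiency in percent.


Murphree vapor efficiency: EMV = (y_n - y_(n-1)) / (y*_n - y_(n-1)) * 100
EMV = (0.706 - 0.135) / (0.775 - 0.135) * 100 = 0.571 / 0.64 * 100 = 89.22

89.22 %


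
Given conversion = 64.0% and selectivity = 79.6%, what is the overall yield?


Overall yield = conversion (%) * selectivity (%) / 100
Conversion = 64.0%, Selectivity = 79.6%
Y = 64.0 * 79.6 / 100
= 50.944 %

50.944 %


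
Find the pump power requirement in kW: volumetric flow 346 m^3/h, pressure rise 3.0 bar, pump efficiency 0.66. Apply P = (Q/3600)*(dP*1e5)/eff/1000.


Q = 346 / 3600 = 0.0961111 m^3/s
P = 0.0961111 * (3.0 * 1e5) / 0.66 / 1000 = 43.69

43.69 kW


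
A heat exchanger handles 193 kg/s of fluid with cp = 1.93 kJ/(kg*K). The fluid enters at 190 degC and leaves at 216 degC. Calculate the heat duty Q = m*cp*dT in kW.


Q = m_dot * cp * delta_T
delta_T = 216 - 190 = 26 K
Q = 193 * 1.93 * 26
= 372.49 * 26
= 9684.74 kW

9684.74 kW


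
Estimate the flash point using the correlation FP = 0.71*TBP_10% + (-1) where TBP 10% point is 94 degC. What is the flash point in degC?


FP = 0.71 * 94 + (-1) = 65.74

65.74 degC


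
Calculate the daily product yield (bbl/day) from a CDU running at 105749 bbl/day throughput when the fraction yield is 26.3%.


Crude throughput = 105749 bbl/day
Fraction yield = 26.3%
yield = throughput * fraction / 100
yield = 105749 * 26.3 / 100 = 27811.987

27811.987 bbl/day


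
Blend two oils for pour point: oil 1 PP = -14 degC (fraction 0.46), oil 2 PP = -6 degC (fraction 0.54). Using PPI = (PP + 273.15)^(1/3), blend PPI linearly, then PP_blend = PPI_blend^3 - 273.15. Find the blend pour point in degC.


PPI_1 = (-14 + 273.15)^(1/3) = 6.375541
PPI_2 = (-6 + 273.15)^(1/3) = 6.440482
PPI_blend = 0.46 * 6.375541 + 0.54 * 6.440482 = 6.410609
PP_blend = 6.410609^3 - 273.15 = 263.4498 - 273.15 = -9.7

-9.7 degC


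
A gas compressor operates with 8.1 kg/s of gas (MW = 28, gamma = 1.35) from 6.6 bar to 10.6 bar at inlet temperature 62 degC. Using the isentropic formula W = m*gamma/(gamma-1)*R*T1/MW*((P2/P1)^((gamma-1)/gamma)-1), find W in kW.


Isentropic work: W = m*(gamma/(gamma-1))*(R*T1/MW)*((P2/P1)^((gamma-1)/gamma) - 1)
T1 = 62 + 273.15 = 335.15 K
Pressure ratio = 10.6 / 6.6 = 1.60606
Exponent = (1.35 - 1)/1.35 = 0.259259
(P2/P1)^exp - 1 = 1.60606^0.259259 - 1 = 0.130695
W = 8.1 * 1.35 / 0.35 * 8.314 * 335.15 / 28 * 0.130695 = 406.4

406.4 kW


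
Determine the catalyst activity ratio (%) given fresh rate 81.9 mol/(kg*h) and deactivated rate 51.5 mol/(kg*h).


Activity (%) = (rate_used / rate_fresh) * 100
rate_used = 51.5, rate_fresh = 81.9
= (51.5 / 81.9) * 100
= 0.6288 * 100 = 62.88

62.88 %


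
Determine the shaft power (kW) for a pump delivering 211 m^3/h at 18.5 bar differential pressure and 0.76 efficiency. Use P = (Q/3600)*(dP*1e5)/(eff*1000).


Q = 211 / 3600 = 0.0586111 m^3/s
P = 0.0586111 * (18.5 * 1e5) / 0.76 / 1000 = 142.7

142.7 kW


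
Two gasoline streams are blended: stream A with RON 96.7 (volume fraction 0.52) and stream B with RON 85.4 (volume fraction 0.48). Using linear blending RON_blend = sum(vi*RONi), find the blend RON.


Linear blending: RON_blend = sum(vi * RONi)
Contribution 1: 0.52 * 96.7 = 50.284
Contribution 2: 0.48 * 85.4 = 40.992
RON_blend = 50.284 + 40.992 = 91.276

91.276


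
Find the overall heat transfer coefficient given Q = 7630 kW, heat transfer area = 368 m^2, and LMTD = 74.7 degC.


From Q = U*A*LMTD, U = Q / (A * LMTD)
U = 7630 / (368 * 74.7) = 7630 / 27489.6 = 0.2776

0.2776 kW/(m^2*K)


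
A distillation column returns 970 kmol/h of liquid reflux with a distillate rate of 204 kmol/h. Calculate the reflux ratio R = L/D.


Reflux ratio definition: R = L / D (liquid returned / distillate withdrawn)
L = 970 kmol/h, D = 204 kmol/h
R = 970 / 204 = 4.755

4.755


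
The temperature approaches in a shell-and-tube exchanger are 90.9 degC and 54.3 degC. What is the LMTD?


LMTD = (dT1 - dT2) / ln(dT1/dT2)
= (90.9 - 54.3) / ln(90.9 / 54.3) = 36.6 / 0.515236 = 71.04

71.04 degC


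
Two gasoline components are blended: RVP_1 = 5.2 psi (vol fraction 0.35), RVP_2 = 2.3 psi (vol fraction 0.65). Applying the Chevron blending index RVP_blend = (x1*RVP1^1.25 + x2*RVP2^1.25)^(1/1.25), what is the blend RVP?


Chevron index: RVP_blend = (sum xi*RVPi^1.25)^(1/1.25)
RVP^1.25 terms: 0.35 * 5.2^1.25 + 0.65 * 2.3^1.25 = 4.58943
RVP_blend = 4.58943^(1/1.25) = 3.384

3.384 psi


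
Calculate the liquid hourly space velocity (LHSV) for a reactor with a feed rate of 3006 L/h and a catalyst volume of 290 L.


LHSV = volumetric feed rate / catalyst volume
= 3006 L/h / 290 L
= 10.37 h^-1

10.37 h^-1


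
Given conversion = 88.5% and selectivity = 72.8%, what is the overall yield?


Overall yield = conversion (%) * selectivity (%) / 100
Conversion = 88.5%, Selectivity = 72.8%
Y = 88.5 * 72.8 / 100
= 64.428 %

64.428 %


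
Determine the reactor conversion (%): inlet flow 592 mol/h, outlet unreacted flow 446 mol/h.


X = (F_in - F_out) / F_in * 100
Moles reacted = 592 - 446 = 146
X = 146 / 592 * 100
= 0.2466 * 100
= 24.66 %

24.66 %


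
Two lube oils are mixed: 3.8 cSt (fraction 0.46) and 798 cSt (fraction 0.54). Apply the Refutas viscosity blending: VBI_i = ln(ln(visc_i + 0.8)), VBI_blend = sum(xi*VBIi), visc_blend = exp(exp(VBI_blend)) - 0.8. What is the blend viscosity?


Refutas method: VBN_i = 14.534*ln(ln(visc_i + 0.8)) + 10.975, blended linearly by mass fraction; since VBN is linear in VBI_i = ln(ln(visc_i + 0.8)) and the fractions sum to 1, blend VBI directly: visc = exp(exp(VBI_blend)) - 0.8
VBI_1 = ln(ln(3.8 + 0.8)) = 0.422687
VBI_2 = ln(ln(798 + 0.8)) = 1.89958
VBI_blend = 0.46 * 0.422687 + 0.54 * 1.89958 = 1.22021
visc_blend = exp(exp(1.22021)) - 0.8 = 28.80

28.80 cSt


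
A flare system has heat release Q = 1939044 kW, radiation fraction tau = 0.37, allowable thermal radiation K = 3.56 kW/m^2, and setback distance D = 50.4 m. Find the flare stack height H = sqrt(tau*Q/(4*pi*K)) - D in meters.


tau*Q/(4*pi*K) = 0.37 * 1939044 / (4 * pi * 3.56) = 16037.2
sqrt(16037.2) = 126.638
H = 126.638 - 50.4 = 76.24

76.24 m


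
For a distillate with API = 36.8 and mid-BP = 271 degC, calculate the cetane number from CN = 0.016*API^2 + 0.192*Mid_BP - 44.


CN = 0.016 * 36.8^2 + 0.192 * 271 - 44
CN = 21.66784 + 52.032 - 44 = 29.69984

29.69984


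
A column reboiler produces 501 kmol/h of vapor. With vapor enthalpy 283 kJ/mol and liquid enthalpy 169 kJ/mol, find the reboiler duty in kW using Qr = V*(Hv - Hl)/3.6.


Qr = 501 * (283 - 169) / 3.6 = 501 * 114 / 3.6 = 15860

15860 kW


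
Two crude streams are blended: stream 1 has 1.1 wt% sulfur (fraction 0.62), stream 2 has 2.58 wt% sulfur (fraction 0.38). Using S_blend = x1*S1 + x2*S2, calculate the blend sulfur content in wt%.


Linear sulfur blending: S_blend = x1*S1 + x2*S2
Contribution 1: 0.62 * 1.1 = 0.682 wt%
Contribution 2: 0.38 * 2.58 = 0.9804 wt%
S_blend = 0.682 + 0.9804 = 1.6624

1.6624 wt%


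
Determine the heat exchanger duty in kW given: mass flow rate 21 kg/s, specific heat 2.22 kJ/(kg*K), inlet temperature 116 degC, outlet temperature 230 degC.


Q = m_dot * cp * delta_T
delta_T = 230 - 116 = 114 K
Q = 21 * 2.22 * 114
= 46.62 * 114
= 5314.68 kW

5314.68 kW


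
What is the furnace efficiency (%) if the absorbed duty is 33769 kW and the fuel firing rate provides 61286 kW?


Furnace efficiency = Q_absorbed / Q_fuel * 100
= 33769 / 61286 * 100 = 55.10

55.10 %


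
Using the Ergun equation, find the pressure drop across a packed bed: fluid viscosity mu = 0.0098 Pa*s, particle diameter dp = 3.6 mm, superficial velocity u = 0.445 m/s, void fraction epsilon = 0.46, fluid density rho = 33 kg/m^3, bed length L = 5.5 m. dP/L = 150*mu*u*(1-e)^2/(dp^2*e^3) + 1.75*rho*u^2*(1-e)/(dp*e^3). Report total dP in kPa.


dp = 3.6 mm = 0.0036 m
Viscous term = 150*0.0098*0.445*(1-0.46)^2 / (0.0036^2*0.46^3) = 151212
Inertial term = 1.75*33*0.445^2*(1-0.46) / (0.0036*0.46^3) = 17623.4
dP/L = 151212 + 17623.4 = 168835 Pa/m
dP = 168835 * 5.5 / 1000 = 928.6 kPa

928.6 kPa


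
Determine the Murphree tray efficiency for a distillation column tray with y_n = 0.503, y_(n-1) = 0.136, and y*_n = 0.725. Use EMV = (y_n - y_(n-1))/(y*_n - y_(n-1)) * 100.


Murphree vapor efficiency: EMV = (y_n - y_(n-1)) / (y*_n - y_(n-1)) * 100
EMV = (0.503 - 0.136) / (0.725 - 0.136) * 100 = 0.367 / 0.589 * 100 = 62.31

62.31 %


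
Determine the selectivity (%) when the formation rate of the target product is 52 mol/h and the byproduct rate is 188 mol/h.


Selectivity = desired / (desired + undesired) * 100
Total products = 52 + 188 = 240 mol/h
S = 52 / 240 * 100
= 0.2167 * 100
= 21.67 %

21.67 %


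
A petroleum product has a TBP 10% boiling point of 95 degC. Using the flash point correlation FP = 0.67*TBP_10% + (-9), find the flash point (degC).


FP = 0.67 * 95 + (-9) = 54.65

54.65 degC


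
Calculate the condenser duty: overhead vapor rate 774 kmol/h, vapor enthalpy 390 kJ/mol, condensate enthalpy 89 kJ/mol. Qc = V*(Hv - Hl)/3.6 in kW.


Qc = 774 * (390 - 89) / 3.6 = 774 * 301 / 3.6 = 64720

64720 kW


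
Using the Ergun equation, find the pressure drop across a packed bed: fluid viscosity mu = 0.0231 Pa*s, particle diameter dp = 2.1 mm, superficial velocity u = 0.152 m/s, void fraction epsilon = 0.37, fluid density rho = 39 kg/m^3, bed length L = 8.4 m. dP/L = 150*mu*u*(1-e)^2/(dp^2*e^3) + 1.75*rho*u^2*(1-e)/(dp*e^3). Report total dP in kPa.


dp = 2.1 mm = 0.0021 m
Viscous term = 150*0.0231*0.152*(1-0.37)^2 / (0.0021^2*0.37^3) = 935802
Inertial term = 1.75*39*0.152^2*(1-0.37) / (0.0021*0.37^3) = 9339.12
dP/L = 935802 + 9339.12 = 945141 Pa/m
dP = 945141 * 8.4 / 1000 = 7939 kPa

7939 kPa


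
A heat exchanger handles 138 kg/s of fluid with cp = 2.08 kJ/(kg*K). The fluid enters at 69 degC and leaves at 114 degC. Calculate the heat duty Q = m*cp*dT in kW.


Q = m_dot * cp * delta_T
delta_T = 114 - 69 = 45 K
Q = 138 * 2.08 * 45
= 287.04 * 45
= 12916.8 kW

12916.8 kW


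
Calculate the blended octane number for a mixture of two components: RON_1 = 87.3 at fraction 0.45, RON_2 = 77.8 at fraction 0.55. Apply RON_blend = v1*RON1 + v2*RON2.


Linear blending: RON_blend = sum(vi * RONi)
Contribution 1: 0.45 * 87.3 = 39.285
Contribution 2: 0.55 * 77.8 = 42.79
RON_blend = 39.285 + 42.79 = 82.075

82.075


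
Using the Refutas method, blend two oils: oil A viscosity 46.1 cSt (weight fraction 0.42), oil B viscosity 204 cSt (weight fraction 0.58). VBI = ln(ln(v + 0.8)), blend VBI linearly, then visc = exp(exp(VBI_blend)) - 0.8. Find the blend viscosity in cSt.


Refutas method: VBN_i = 14.534*ln(ln(visc_i + 0.8)) + 10.975, blended linearly by mass fraction; since VBN is linear in VBI_i = ln(ln(visc_i + 0.8)) and the fractions sum to 1, blend VBI directly: visc = exp(exp(VBI_blend)) - 0.8
VBI_1 = ln(ln(46.1 + 0.8)) = 1.34756
VBI_2 = ln(ln(204 + 0.8)) = 1.67186
VBI_blend = 0.42 * 1.34756 + 0.58 * 1.67186 = 1.53565
visc_blend = exp(exp(1.53565)) - 0.8 = 103.2

103.2 cSt


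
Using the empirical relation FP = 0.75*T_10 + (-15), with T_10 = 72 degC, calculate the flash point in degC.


FP = 0.75 * 72 + (-15) = 39

39 degC


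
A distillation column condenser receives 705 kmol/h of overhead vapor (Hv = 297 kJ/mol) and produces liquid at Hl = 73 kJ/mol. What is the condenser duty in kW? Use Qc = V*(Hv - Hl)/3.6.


Qc = 705 * (297 - 73) / 3.6 = 705 * 224 / 3.6 = 43870

43870 kW


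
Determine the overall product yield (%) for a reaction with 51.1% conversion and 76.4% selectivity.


Overall yield = conversion (%) * selectivity (%) / 100
Conversion = 51.1%, Selectivity = 76.4%
Y = 51.1 * 76.4 / 100
= 39.0404 %

39.0404 %


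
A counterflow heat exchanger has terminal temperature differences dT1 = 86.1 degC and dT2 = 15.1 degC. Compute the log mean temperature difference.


LMTD = (dT1 - dT2) / ln(dT1/dT2)
= (86.1 - 15.1) / ln(86.1 / 15.1) = 71 / 1.74081 = 40.79

40.79 degC


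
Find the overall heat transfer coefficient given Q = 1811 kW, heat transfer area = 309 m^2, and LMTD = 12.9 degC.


From Q = U*A*LMTD, U = Q / (A * LMTD)
U = 1811 / (309 * 12.9) = 1811 / 3986.1 = 0.4543

0.4543 kW/(m^2*K)


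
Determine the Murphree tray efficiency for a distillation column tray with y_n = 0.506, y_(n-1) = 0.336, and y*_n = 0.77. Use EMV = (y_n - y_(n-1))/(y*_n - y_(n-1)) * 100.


Murphree vapor efficiency: EMV = (y_n - y_(n-1)) / (y*_n - y_(n-1)) * 100
EMV = (0.506 - 0.336) / (0.77 - 0.336) * 100 = 0.17 / 0.434 * 100 = 39.17

39.17 %


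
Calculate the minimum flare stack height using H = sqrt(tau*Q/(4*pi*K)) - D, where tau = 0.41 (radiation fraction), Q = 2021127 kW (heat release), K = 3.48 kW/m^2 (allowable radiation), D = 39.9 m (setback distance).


tau*Q/(4*pi*K) = 0.41 * 2021127 / (4 * pi * 3.48) = 18949.1
sqrt(18949.1) = 137.656
H = 137.656 - 39.9 = 97.76

97.76 m


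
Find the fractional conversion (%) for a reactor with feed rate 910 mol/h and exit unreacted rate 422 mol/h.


X = (F_in - F_out) / F_in * 100
Moles reacted = 910 - 422 = 488
X = 488 / 910 * 100
= 0.5363 * 100
= 53.63 %

53.63 %


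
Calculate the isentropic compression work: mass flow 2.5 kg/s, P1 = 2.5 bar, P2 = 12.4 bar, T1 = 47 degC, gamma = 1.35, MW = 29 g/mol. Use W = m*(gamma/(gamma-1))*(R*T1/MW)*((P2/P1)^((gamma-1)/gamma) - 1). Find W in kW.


Isentropic work: W = m*(gamma/(gamma-1))*(R*T1/MW)*((P2/P1)^((gamma-1)/gamma) - 1)
T1 = 47 + 273.15 = 320.15 K
Pressure ratio = 12.4 / 2.5 = 4.96
Exponent = (1.35 - 1)/1.35 = 0.259259
(P2/P1)^exp - 1 = 4.96^0.259259 - 1 = 0.514642
W = 2.5 * 1.35 / 0.35 * 8.314 * 320.15 / 29 * 0.514642 = 455.5

455.5 kW


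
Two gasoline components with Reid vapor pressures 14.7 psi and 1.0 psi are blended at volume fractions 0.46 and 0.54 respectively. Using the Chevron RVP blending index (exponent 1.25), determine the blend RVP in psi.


Chevron index: RVP_blend = (sum xi*RVPi^1.25)^(1/1.25)
RVP^1.25 terms: 0.46 * 14.7^1.25 + 0.54 * 1.0^1.25 = 13.7805
RVP_blend = 13.7805^(1/1.25) = 8.155

8.155 psi


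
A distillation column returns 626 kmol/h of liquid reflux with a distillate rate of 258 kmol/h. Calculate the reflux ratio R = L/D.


Reflux ratio definition: R = L / D (liquid returned / distillate withdrawn)
L = 626 kmol/h, D = 258 kmol/h
R = 626 / 258 = 2.426

2.426


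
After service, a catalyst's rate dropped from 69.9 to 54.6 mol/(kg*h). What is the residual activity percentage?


Activity (%) = (rate_used / rate_fresh) * 100
rate_used = 54.6, rate_fresh = 69.9
= (54.6 / 69.9) * 100
= 0.7811 * 100 = 78.11

78.11 %


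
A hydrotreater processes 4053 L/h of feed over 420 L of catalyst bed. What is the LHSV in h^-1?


LHSV = volumetric feed rate / catalyst volume
= 4053 L/h / 420 L
= 9.650 h^-1

9.650 h^-1


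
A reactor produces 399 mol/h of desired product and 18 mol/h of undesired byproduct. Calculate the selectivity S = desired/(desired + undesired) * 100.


Selectivity = desired / (desired + undesired) * 100
Total products = 399 + 18 = 417 mol/h
S = 399 / 417 * 100
= 0.9568 * 100
= 95.68 %

95.68 %


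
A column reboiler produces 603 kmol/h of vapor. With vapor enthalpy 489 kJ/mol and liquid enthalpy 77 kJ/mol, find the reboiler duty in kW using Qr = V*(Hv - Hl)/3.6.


Qr = 603 * (489 - 77) / 3.6 = 603 * 412 / 3.6 = 69010

69010 kW


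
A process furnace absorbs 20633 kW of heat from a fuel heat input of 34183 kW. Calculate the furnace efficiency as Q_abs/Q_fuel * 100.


Furnace efficiency = Q_absorbed / Q_fuel * 100
= 20633 / 34183 * 100 = 60.36

60.36 %


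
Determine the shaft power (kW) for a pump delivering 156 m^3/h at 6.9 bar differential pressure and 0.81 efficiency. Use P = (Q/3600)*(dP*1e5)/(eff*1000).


Q = 156 / 3600 = 0.0433333 m^3/s
P = 0.0433333 * (6.9 * 1e5) / 0.81 / 1000 = 36.91

36.91 kW


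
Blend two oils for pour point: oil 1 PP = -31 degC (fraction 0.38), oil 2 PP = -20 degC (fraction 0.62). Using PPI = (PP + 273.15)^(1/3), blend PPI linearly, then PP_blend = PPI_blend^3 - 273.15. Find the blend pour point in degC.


PPI_1 = (-31 + 273.15)^(1/3) = 6.232967
PPI_2 = (-20 + 273.15)^(1/3) = 6.325953
PPI_blend = 0.38 * 6.232967 + 0.62 * 6.325953 = 6.290618
PP_blend = 6.290618^3 - 273.15 = 248.9315 - 273.15 = -24.22

-24.22 degC


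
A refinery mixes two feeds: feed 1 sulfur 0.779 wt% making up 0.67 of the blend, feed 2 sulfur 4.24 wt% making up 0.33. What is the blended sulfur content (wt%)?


Linear sulfur blending: S_blend = x1*S1 + x2*S2
Contribution 1: 0.67 * 0.779 = 0.52193 wt%
Contribution 2: 0.33 * 4.24 = 1.3992 wt%
S_blend = 0.52193 + 1.3992 = 1.92113

1.92113 wt%


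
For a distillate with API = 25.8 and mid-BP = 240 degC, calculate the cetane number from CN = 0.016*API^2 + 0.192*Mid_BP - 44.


CN = 0.016 * 25.8^2 + 0.192 * 240 - 44
CN = 10.65024 + 46.08 - 44 = 12.73024

12.73024


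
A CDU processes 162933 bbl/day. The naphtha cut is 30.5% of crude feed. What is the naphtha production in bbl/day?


Crude throughput = 162933 bbl/day
Fraction yield = 30.5%
yield = throughput * fraction / 100
yield = 162933 * 30.5 / 100 = 49694.565

49694.565 bbl/day


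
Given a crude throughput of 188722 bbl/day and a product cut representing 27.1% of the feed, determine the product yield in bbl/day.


Crude throughput = 188722 bbl/day
Fraction yield = 27.1%
yield = throughput * fraction / 100
yield = 188722 * 27.1 / 100 = 51143.662

51143.662 bbl/day


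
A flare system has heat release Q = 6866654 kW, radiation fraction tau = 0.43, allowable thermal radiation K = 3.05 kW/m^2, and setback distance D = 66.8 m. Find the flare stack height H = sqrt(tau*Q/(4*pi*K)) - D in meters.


tau*Q/(4*pi*K) = 0.43 * 6866654 / (4 * pi * 3.05) = 77037.8
sqrt(77037.8) = 277.557
H = 277.557 - 66.8 = 210.8

210.8 m


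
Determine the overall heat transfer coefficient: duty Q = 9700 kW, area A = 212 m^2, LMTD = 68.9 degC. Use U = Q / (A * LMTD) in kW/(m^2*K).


From Q = U*A*LMTD, U = Q / (A * LMTD)
U = 9700 / (212 * 68.9) = 9700 / 14606.8 = 0.6641

0.6641 kW/(m^2*K)


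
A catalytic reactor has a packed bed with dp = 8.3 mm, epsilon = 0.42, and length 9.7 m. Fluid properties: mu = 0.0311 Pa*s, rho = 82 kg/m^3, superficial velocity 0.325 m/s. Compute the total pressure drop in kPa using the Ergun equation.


dp = 8.3 mm = 0.0083 m
Viscous term = 150*0.0311*0.325*(1-0.42)^2 / (0.0083^2*0.42^3) = 99927.9
Inertial term = 1.75*82*0.325^2*(1-0.42) / (0.0083*0.42^3) = 14296.2
dP/L = 99927.9 + 14296.2 = 114224 Pa/m
dP = 114224 * 9.7 / 1000 = 1108 kPa

1108 kPa


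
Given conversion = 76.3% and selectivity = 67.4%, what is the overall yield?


Overall yield = conversion (%) * selectivity (%) / 100
Conversion = 76.3%, Selectivity = 67.4%
Y = 76.3 * 67.4 / 100
= 51.4262 %

51.4262 %


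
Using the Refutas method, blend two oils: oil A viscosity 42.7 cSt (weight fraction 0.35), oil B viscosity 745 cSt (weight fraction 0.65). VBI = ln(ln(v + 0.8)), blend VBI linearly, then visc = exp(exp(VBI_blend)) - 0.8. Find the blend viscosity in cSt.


Refutas method: VBN_i = 14.534*ln(ln(visc_i + 0.8)) + 10.975, blended linearly by mass fraction; since VBN is linear in VBI_i = ln(ln(visc_i + 0.8)) and the fractions sum to 1, blend VBI directly: visc = exp(exp(VBI_blend)) - 0.8
VBI_1 = ln(ln(42.7 + 0.8)) = 1.32781
VBI_2 = ln(ln(745 + 0.8)) = 1.88926
VBI_blend = 0.35 * 1.32781 + 0.65 * 1.88926 = 1.69275
visc_blend = exp(exp(1.69275)) - 0.8 = 228.4

228.4 cSt


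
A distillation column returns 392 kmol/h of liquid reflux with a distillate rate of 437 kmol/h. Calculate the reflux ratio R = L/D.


Reflux ratio definition: R = L / D (liquid returned / distillate withdrawn)
L = 392 kmol/h, D = 437 kmol/h
R = 392 / 437 = 0.8970

0.8970


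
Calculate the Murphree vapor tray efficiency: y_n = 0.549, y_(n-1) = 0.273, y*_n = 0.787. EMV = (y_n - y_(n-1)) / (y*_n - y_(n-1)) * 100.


Murphree vapor efficiency: EMV = (y_n - y_(n-1)) / (y*_n - y_(n-1)) * 100
EMV = (0.549 - 0.273) / (0.787 - 0.273) * 100 = 0.276 / 0.514 * 100 = 53.70

53.70 %


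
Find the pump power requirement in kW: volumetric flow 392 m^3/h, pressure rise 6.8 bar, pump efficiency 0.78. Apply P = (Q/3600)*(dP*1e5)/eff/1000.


Q = 392 / 3600 = 0.108889 m^3/s
P = 0.108889 * (6.8 * 1e5) / 0.78 / 1000 = 94.93

94.93 kW


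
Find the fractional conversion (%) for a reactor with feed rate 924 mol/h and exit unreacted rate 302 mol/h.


X = (F_in - F_out) / F_in * 100
Moles reacted = 924 - 302 = 622
X = 622 / 924 * 100
= 0.6732 * 100
= 67.32 %

67.32 %


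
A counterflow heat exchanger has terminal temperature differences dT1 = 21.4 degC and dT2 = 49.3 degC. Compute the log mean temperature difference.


LMTD = (dT1 - dT2) / ln(dT1/dT2)
= (21.4 - 49.3) / ln(21.4 / 49.3) = -27.9 / -0.834533 = 33.43

33.43 degC


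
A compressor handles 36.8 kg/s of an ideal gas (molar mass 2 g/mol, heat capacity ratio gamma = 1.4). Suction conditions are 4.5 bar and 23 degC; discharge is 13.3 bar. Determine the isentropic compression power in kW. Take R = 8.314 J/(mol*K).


Isentropic work: W = m*(gamma/(gamma-1))*(R*T1/MW)*((P2/P1)^((gamma-1)/gamma) - 1)
T1 = 23 + 273.15 = 296.15 K
Pressure ratio = 13.3 / 4.5 = 2.95556
Exponent = (1.4 - 1)/1.4 = 0.285714
(P2/P1)^exp - 1 = 2.95556^0.285714 - 1 = 0.362914
W = 36.8 * 1.4 / 0.4 * 8.314 * 296.15 / 2 * 0.362914 = 57550

57550 kW


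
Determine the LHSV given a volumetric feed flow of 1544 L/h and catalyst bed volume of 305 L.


LHSV = volumetric feed rate / catalyst volume
= 1544 L/h / 305 L
= 5.062 h^-1

5.062 h^-1


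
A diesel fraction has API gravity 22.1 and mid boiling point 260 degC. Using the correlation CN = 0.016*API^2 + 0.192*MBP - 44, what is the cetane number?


CN = 0.016 * 22.1^2 + 0.192 * 260 - 44
CN = 7.81456 + 49.92 - 44 = 13.73456

13.73456


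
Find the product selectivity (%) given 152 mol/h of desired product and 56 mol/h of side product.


Selectivity = desired / (desired + undesired) * 100
Total products = 152 + 56 = 208 mol/h
S = 152 / 208 * 100
= 0.7308 * 100
= 73.08 %

73.08 %


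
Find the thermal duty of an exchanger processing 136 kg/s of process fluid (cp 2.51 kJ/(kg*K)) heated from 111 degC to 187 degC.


Q = m_dot * cp * delta_T
delta_T = 187 - 111 = 76 K
Q = 136 * 2.51 * 76
= 341.36 * 76
= 25943.36 kW

25943.36 kW
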